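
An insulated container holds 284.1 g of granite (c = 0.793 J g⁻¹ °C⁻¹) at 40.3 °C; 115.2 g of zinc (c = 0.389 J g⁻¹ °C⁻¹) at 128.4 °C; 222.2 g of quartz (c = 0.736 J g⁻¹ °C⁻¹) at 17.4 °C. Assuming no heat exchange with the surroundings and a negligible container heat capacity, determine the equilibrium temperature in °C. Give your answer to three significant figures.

Σ mᵢcᵢ(T − Tᵢ) = 0  ⇒  T = Σ mᵢcᵢTᵢ / Σ mᵢcᵢ
Σ mᵢcᵢ = 284.1×0.793 + 115.2×0.389 + 222.2×0.736 = 433.6433
Σ mᵢcᵢTᵢ = 225.2913×40.3 + 44.8128×128.4 + 163.5392×17.4 = 17679
T = 17679 / 433.6433 = 40.77 °C

T_f = 40.8 °C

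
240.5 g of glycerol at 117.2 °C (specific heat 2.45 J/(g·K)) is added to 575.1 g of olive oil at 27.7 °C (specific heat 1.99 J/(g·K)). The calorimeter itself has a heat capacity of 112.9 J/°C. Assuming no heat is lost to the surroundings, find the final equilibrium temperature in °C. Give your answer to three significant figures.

T_f = 56.3 °C

Heat lost by glycerol = heat gained by olive oil + calorimeter.
(240.5)(2.45)(117.2 − T) = [(575.1)(1.99) + 112.9](T − 27.7)
589.225 (117.2 − T) = 1257.349 (T − 27.7)
69057 − 589.225 T = 1257.349 T − 34829
103886 = 1846.574 T
T = 56.26 °C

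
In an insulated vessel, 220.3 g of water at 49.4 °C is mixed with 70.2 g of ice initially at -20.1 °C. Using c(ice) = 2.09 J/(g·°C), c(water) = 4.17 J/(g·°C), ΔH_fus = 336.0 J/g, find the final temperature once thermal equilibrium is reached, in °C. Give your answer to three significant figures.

Heat to bring ice to 0 °C and melt it: q₁ = 70.2×2.09×20.1 + 70.2×336.0 = 26536 J
Heat the water can supply cooling to 0 °C: 220.3×4.17×49.4 = 45381.4 J > q₁, so all ice melts.
Energy balance: 220.3×4.17×(49.4 − T) = 26536 + 70.2×4.17×(T − 0)
918.651(49.4 − T) = 26536 + 292.734 T
45381.4 − 26536 = 1211.385 T
T = 18845.4 / 1211.385 = 15.56 °C

T_f = 15.6 °C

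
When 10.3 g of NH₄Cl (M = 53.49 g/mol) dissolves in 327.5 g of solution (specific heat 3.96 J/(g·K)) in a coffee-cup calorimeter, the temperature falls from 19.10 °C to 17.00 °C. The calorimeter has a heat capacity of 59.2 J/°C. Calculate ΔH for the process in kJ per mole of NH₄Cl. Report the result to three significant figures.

ΔH = 14.8 kJ/mol

|ΔT| = |17.00 − 19.10| = 2.10 °C
|q_surr| = (327.5 × 3.96 + 59.2) × 2.10 = 1356.1 × 2.10 = 2848 J
n(NH₄Cl) = 10.3 / 53.49 = 0.1926 mol
Temperature fell, so q_rxn = +|q_surr| = 2.848 kJ
ΔH = q_rxn / n = 14.79 kJ/mol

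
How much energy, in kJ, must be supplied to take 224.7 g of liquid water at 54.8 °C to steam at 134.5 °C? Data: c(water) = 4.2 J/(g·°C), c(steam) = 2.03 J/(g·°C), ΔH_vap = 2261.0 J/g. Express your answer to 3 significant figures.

q = 566 kJ

q1 (heat water 54.8→100.0 °C): 224.7 × 4.2 × 45.2 = 42657 J
q2 (vaporize at 100 °C): 224.7 × 2261.0 = 508047 J
q3 (heat steam 100.0→134.5 °C): 224.7 × 2.03 × 34.5 = 15737 J
Total: 42657 + 508047 + 15737 = 566441 J = 566 kJ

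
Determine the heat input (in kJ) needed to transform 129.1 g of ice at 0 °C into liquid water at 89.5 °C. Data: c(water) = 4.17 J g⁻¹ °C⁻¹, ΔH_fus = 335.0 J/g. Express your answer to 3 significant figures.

q1 (melt at 0 °C): 129.1 × 335.0 = 43249 J
q2 (heat water 0.0→89.5 °C): 129.1 × 4.17 × 89.5 = 48182 J
Total: 43249 + 48182 = 91431 J = 91.4 kJ

q = 91.4 kJ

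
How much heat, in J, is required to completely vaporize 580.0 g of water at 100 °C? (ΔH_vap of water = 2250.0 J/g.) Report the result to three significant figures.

q = 1310000 J

q = m × ΔH_vap = 580.0 × 2250.0 = 1305000 J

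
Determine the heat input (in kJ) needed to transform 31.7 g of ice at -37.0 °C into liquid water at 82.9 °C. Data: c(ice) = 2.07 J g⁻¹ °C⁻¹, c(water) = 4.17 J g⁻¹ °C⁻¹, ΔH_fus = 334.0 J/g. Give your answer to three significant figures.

q = 24.0 kJ

q1 (heat ice -37.0→0.0 °C): 31.7 × 2.07 × 37.0 = 2428 J
q2 (melt at 0 °C): 31.7 × 334.0 = 10588 J
q3 (heat water 0.0→82.9 °C): 31.7 × 4.17 × 82.9 = 10958 J
Total: 2428 + 10588 + 10958 = 23974 J = 24.0 kJ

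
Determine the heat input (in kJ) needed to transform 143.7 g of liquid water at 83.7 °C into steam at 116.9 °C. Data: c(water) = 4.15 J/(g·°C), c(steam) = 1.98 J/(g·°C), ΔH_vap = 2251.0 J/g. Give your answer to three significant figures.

q = 338 kJ

q1 (heat water 83.7→100.0 °C): 143.7 × 4.15 × 16.3 = 9721 J
q2 (vaporize at 100 °C): 143.7 × 2251.0 = 323469 J
q3 (heat steam 100.0→116.9 °C): 143.7 × 1.98 × 16.9 = 4808 J
Total: 9721 + 323469 + 4808 = 337998 J = 338 kJ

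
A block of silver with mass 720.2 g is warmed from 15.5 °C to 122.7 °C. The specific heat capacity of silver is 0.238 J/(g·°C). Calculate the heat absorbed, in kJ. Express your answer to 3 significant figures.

q = 18.4 kJ

q = m c ΔT = 720.2 × 0.238 × (122.7 − 15.5)
q = 720.2 × 0.238 × 107.2 = 18370 J = 18.4 kJ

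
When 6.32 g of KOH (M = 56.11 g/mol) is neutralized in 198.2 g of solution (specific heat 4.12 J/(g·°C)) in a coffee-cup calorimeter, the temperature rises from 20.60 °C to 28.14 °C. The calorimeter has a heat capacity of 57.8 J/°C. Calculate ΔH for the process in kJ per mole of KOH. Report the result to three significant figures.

|ΔT| = |28.14 − 20.60| = 7.54 °C
|q_surr| = (198.2 × 4.12 + 57.8) × 7.54 = 874.384 × 7.54 = 6592.9 J
n(KOH) = 6.32 / 56.11 = 0.11264 mol
Temperature rose, so q_rxn = −|q_surr| = -6.5929 kJ
ΔH = q_rxn / n = -58.53 kJ/mol

ΔH = -58.5 kJ/mol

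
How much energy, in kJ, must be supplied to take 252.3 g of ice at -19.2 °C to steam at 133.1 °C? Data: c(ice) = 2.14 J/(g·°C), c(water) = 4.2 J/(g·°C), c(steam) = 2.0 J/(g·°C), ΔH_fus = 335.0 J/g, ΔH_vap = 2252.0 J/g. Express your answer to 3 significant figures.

q1 (heat ice -19.2→0.0 °C): 252.3 × 2.14 × 19.2 = 10367 J
q2 (melt at 0 °C): 252.3 × 335.0 = 84521 J
q3 (heat water 0.0→100.0 °C): 252.3 × 4.2 × 100.0 = 105966 J
q4 (vaporize at 100 °C): 252.3 × 2252.0 = 568180 J
q5 (heat steam 100.0→133.1 °C): 252.3 × 2.0 × 33.1 = 16702 J
Total: 10367 + 84521 + 105966 + 568180 + 16702 = 785736 J = 786 kJ

q = 786 kJ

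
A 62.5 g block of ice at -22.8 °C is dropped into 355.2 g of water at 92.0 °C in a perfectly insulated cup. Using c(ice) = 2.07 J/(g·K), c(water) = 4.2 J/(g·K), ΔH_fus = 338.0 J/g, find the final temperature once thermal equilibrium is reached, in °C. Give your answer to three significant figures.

Heat to bring ice to 0 °C and melt it: q₁ = 62.5×2.07×22.8 + 62.5×338.0 = 24075 J
Heat the water can supply cooling to 0 °C: 355.2×4.2×92.0 = 137249 J > q₁, so all ice melts.
Energy balance: 355.2×4.2×(92.0 − T) = 24075 + 62.5×4.2×(T − 0)
1491.84(92.0 − T) = 24075 + 262.5 T
137249 − 24075 = 1754.34 T
T = 113174 / 1754.34 = 64.51 °C

T_f = 64.5 °C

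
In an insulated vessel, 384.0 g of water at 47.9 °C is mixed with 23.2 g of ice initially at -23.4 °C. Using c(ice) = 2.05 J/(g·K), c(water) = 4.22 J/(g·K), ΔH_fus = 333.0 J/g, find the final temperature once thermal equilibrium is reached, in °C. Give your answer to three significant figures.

T_f = 40.0 °C

Heat to bring ice to 0 °C and melt it: q₁ = 23.2×2.05×23.4 + 23.2×333.0 = 8838.5 J
Heat the water can supply cooling to 0 °C: 384.0×4.22×47.9 = 77621.0 J > q₁, so all ice melts.
Energy balance: 384.0×4.22×(47.9 − T) = 8838.5 + 23.2×4.22×(T − 0)
1620.48(47.9 − T) = 8838.5 + 97.904 T
77621.0 − 8838.5 = 1718.384 T
T = 68782.5 / 1718.384 = 40.03 °C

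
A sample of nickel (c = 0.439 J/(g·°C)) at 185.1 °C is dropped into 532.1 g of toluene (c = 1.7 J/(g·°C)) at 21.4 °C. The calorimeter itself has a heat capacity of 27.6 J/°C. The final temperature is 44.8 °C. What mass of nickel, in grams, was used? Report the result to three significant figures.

q_gained = (532.1 × 1.7 + 27.6) × (44.8 − 21.4) = 21810 J
q_lost = m × 0.439 × (185.1 − 44.8) = 61.5917 m
m = 21810 / 61.5917 = 354 g

m = 354 g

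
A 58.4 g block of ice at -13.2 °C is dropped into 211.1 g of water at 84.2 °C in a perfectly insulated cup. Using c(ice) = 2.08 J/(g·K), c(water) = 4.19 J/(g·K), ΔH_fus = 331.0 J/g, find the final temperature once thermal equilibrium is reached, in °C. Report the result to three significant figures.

Heat to bring ice to 0 °C and melt it: q₁ = 58.4×2.08×13.2 + 58.4×331.0 = 20934 J
Heat the water can supply cooling to 0 °C: 211.1×4.19×84.2 = 74475.7 J > q₁, so all ice melts.
Energy balance: 211.1×4.19×(84.2 − T) = 20934 + 58.4×4.19×(T − 0)
884.509(84.2 − T) = 20934 + 244.696 T
74475.7 − 20934 = 1129.205 T
T = 53541.7 / 1129.205 = 47.42 °C

T_f = 47.4 °C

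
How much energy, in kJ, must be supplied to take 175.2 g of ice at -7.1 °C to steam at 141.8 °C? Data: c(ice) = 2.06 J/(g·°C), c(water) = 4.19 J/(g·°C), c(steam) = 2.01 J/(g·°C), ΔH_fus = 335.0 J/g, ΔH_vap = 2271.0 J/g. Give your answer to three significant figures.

q = 547 kJ

q1 (heat ice -7.1→0.0 °C): 175.2 × 2.06 × 7.1 = 2562 J
q2 (melt at 0 °C): 175.2 × 335.0 = 58692 J
q3 (heat water 0.0→100.0 °C): 175.2 × 4.19 × 100.0 = 73409 J
q4 (vaporize at 100 °C): 175.2 × 2271.0 = 397879 J
q5 (heat steam 100.0→141.8 °C): 175.2 × 2.01 × 41.8 = 14720 J
Total: 2562 + 58692 + 73409 + 397879 + 14720 = 547262 J = 547 kJ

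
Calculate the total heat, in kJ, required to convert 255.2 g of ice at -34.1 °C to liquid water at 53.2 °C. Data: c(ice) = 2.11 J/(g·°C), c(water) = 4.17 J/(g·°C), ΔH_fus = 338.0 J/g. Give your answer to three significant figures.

q1 (heat ice -34.1→0.0 °C): 255.2 × 2.11 × 34.1 = 18362 J
q2 (melt at 0 °C): 255.2 × 338.0 = 86258 J
q3 (heat water 0.0→53.2 °C): 255.2 × 4.17 × 53.2 = 56615 J
Total: 18362 + 86258 + 56615 = 161235 J = 161 kJ

q = 161 kJ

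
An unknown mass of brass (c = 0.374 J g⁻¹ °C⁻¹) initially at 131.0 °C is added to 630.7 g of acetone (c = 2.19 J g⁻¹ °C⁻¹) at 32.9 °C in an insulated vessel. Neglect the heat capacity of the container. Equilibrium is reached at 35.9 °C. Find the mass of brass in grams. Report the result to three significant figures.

m = 117 g

q_gained = (630.7 × 2.19) × (35.9 − 32.9) = 4144 J
q_lost = m × 0.374 × (131.0 − 35.9) = 35.5674 m
m = 4144 / 35.5674 = 117 g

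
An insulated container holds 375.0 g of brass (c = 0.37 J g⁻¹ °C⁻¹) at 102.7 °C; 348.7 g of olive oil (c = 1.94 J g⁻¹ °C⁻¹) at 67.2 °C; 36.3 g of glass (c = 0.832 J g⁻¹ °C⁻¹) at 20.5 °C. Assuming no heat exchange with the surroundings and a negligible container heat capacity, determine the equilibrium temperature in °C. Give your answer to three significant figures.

T_f = 71.4 °C

Σ mᵢcᵢ(T − Tᵢ) = 0  ⇒  T = Σ mᵢcᵢTᵢ / Σ mᵢcᵢ
Σ mᵢcᵢ = 375.0×0.37 + 348.7×1.94 + 36.3×0.832 = 845.4296
Σ mᵢcᵢTᵢ = 138.75×102.7 + 676.478×67.2 + 30.2016×20.5 = 60328
T = 60328 / 845.4296 = 71.36 °C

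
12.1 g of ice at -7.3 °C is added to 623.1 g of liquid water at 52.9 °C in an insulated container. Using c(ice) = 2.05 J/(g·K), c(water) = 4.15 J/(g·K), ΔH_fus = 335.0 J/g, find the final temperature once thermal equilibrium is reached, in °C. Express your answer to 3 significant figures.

Heat to bring ice to 0 °C and melt it: q₁ = 12.1×2.05×7.3 + 12.1×335.0 = 4234.6 J
Heat the water can supply cooling to 0 °C: 623.1×4.15×52.9 = 136792 J > q₁, so all ice melts.
Energy balance: 623.1×4.15×(52.9 − T) = 4234.6 + 12.1×4.15×(T − 0)
2585.865(52.9 − T) = 4234.6 + 50.215 T
136792 − 4234.6 = 2636.080 T
T = 132557.4 / 2636.080 = 50.29 °C

T_f = 50.3 °C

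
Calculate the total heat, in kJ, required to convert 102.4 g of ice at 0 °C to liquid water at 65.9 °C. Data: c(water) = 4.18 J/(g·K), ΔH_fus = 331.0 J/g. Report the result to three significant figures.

q1 (melt at 0 °C): 102.4 × 331.0 = 33894 J
q2 (heat water 0.0→65.9 °C): 102.4 × 4.18 × 65.9 = 28207 J
Total: 33894 + 28207 = 62101 J = 62.1 kJ

q = 62.1 kJ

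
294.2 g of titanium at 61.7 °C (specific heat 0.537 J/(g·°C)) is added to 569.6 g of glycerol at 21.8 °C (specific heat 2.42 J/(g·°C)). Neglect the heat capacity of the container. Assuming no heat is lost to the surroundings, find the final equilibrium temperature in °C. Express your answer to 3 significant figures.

T_f = 25.9 °C

Heat lost by titanium = heat gained by glycerol.
(294.2)(0.537)(61.7 − T) = (569.6)(2.42)(T − 21.8)
157.9854 (61.7 − T) = 1378.432 (T − 21.8)
9747.7 − 157.9854 T = 1378.432 T − 30050
39797.7 = 1536.4174 T
T = 25.90 °C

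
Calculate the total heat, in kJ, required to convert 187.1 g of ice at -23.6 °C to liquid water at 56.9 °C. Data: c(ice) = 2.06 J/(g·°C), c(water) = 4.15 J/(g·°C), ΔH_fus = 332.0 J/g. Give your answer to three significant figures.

q1 (heat ice -23.6→0.0 °C): 187.1 × 2.06 × 23.6 = 9096 J
q2 (melt at 0 °C): 187.1 × 332.0 = 62117 J
q3 (heat water 0.0→56.9 °C): 187.1 × 4.15 × 56.9 = 44181 J
Total: 9096 + 62117 + 44181 = 115394 J = 115 kJ

q = 115 kJ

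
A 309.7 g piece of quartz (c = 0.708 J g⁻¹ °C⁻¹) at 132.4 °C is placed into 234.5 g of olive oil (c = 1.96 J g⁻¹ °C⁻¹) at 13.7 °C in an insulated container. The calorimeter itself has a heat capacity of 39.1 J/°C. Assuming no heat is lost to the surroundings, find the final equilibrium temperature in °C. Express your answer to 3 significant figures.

Heat lost by quartz = heat gained by olive oil + calorimeter.
(309.7)(0.708)(132.4 − T) = [(234.5)(1.96) + 39.1](T − 13.7)
219.2676 (132.4 − T) = 498.72 (T − 13.7)
29031 − 219.2676 T = 498.72 T − 6832.5
35863.5 = 717.9876 T
T = 49.95 °C

T_f = 50.0 °C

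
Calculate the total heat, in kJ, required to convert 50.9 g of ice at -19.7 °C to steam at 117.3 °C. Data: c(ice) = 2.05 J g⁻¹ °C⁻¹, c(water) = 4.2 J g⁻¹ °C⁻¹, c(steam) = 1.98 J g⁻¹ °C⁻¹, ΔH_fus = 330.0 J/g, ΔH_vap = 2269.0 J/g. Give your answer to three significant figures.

q1 (heat ice -19.7→0.0 °C): 50.9 × 2.05 × 19.7 = 2056 J
q2 (melt at 0 °C): 50.9 × 330.0 = 16797 J
q3 (heat water 0.0→100.0 °C): 50.9 × 4.2 × 100.0 = 21378 J
q4 (vaporize at 100 °C): 50.9 × 2269.0 = 115492 J
q5 (heat steam 100.0→117.3 °C): 50.9 × 1.98 × 17.3 = 1744 J
Total: 2056 + 16797 + 21378 + 115492 + 1744 = 157467 J = 157 kJ

q = 157 kJ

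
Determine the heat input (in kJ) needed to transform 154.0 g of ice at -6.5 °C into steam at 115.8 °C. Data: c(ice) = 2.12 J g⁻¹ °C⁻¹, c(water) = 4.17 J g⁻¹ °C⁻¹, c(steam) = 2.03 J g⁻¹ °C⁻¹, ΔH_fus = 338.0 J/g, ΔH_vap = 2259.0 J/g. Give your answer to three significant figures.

q1 (heat ice -6.5→0.0 °C): 154.0 × 2.12 × 6.5 = 2122 J
q2 (melt at 0 °C): 154.0 × 338.0 = 52052 J
q3 (heat water 0.0→100.0 °C): 154.0 × 4.17 × 100.0 = 64218 J
q4 (vaporize at 100 °C): 154.0 × 2259.0 = 347886 J
q5 (heat steam 100.0→115.8 °C): 154.0 × 2.03 × 15.8 = 4939 J
Total: 2122 + 52052 + 64218 + 347886 + 4939 = 471217 J = 471 kJ

q = 471 kJ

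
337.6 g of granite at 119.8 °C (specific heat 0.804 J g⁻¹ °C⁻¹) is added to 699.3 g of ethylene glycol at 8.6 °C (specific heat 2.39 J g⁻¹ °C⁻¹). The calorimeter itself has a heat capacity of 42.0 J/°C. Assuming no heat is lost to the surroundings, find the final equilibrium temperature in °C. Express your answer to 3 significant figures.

Heat lost by granite = heat gained by ethylene glycol + calorimeter.
(337.6)(0.804)(119.8 − T) = [(699.3)(2.39) + 42.0](T − 8.6)
271.4304 (119.8 − T) = 1713.327 (T − 8.6)
32517 − 271.4304 T = 1713.327 T − 14735
47252 = 1984.7574 T
T = 23.81 °C

T_f = 23.8 °C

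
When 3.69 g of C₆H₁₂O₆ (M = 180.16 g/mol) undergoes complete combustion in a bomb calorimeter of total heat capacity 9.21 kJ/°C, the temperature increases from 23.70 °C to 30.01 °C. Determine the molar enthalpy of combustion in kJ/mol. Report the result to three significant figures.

ΔH = -2840 kJ/mol

ΔT = 30.01 − 23.70 = 6.31 °C
q_cal = C_cal × ΔT = 9.21 × 6.31 = 58.1151 kJ
n = 3.69 / 180.16 = 0.02048 mol
q_rxn = −q_cal = -58.1151 kJ
ΔH = -58.1151 / 0.02048 = -2838 kJ/mol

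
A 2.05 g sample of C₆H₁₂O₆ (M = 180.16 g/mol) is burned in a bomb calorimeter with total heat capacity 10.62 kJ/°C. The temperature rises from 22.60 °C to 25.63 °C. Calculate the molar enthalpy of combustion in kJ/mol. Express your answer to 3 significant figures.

ΔH = -2830 kJ/mol

ΔT = 25.63 − 22.60 = 3.03 °C
q_cal = C_cal × ΔT = 10.62 × 3.03 = 32.1786 kJ
n = 2.05 / 180.16 = 0.01138 mol
q_rxn = −q_cal = -32.1786 kJ
ΔH = -32.1786 / 0.01138 = -2828 kJ/mol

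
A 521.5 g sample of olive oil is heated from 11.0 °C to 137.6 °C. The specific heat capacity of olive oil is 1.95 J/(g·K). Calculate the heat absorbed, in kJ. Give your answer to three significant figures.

q = 129 kJ

q = m c ΔT = 521.5 × 1.95 × (137.6 − 11.0)
q = 521.5 × 1.95 × 126.6 = 128700 J = 129 kJ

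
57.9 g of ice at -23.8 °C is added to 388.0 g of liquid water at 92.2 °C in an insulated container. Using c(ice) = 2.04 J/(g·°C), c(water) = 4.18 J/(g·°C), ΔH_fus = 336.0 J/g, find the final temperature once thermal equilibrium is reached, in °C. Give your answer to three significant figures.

Heat to bring ice to 0 °C and melt it: q₁ = 57.9×2.04×23.8 + 57.9×336.0 = 22266 J
Heat the water can supply cooling to 0 °C: 388.0×4.18×92.2 = 149534 J > q₁, so all ice melts.
Energy balance: 388.0×4.18×(92.2 − T) = 22266 + 57.9×4.18×(T − 0)
1621.84(92.2 − T) = 22266 + 242.022 T
149534 − 22266 = 1863.862 T
T = 127268 / 1863.862 = 68.28 °C

T_f = 68.3 °C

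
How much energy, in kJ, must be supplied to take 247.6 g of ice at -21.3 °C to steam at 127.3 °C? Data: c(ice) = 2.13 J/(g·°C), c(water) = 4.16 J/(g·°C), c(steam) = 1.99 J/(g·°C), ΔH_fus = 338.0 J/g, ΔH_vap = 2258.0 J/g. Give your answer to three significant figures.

q1 (heat ice -21.3→0.0 °C): 247.6 × 2.13 × 21.3 = 11233 J
q2 (melt at 0 °C): 247.6 × 338.0 = 83689 J
q3 (heat water 0.0→100.0 °C): 247.6 × 4.16 × 100.0 = 103002 J
q4 (vaporize at 100 °C): 247.6 × 2258.0 = 559081 J
q5 (heat steam 100.0→127.3 °C): 247.6 × 1.99 × 27.3 = 13451 J
Total: 11233 + 83689 + 103002 + 559081 + 13451 = 770456 J = 770 kJ

q = 770 kJ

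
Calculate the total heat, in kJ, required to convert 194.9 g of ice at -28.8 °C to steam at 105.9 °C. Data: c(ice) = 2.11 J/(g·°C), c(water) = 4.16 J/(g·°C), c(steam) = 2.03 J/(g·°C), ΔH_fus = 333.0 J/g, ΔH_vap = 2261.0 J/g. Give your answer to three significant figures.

q1 (heat ice -28.8→0.0 °C): 194.9 × 2.11 × 28.8 = 11844 J
q2 (melt at 0 °C): 194.9 × 333.0 = 64902 J
q3 (heat water 0.0→100.0 °C): 194.9 × 4.16 × 100.0 = 81078 J
q4 (vaporize at 100 °C): 194.9 × 2261.0 = 440669 J
q5 (heat steam 100.0→105.9 °C): 194.9 × 2.03 × 5.9 = 2334 J
Total: 11844 + 64902 + 81078 + 440669 + 2334 = 600827 J = 601 kJ

q = 601 kJ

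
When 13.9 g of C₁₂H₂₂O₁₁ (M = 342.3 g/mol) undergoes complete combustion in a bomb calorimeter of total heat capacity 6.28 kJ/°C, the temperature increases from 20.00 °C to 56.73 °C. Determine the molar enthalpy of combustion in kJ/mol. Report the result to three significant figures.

ΔH = -5680 kJ/mol

ΔT = 56.73 − 20.00 = 36.73 °C
q_cal = C_cal × ΔT = 6.28 × 36.73 = 230.6644 kJ
n = 13.9 / 342.3 = 0.04061 mol
q_rxn = −q_cal = -230.6644 kJ
ΔH = -230.6644 / 0.04061 = -5680 kJ/mol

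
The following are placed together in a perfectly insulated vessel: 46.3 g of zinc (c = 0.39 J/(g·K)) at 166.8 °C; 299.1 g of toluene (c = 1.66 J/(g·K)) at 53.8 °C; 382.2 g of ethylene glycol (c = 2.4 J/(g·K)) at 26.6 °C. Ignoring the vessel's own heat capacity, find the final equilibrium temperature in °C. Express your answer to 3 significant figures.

Σ mᵢcᵢ(T − Tᵢ) = 0  ⇒  T = Σ mᵢcᵢTᵢ / Σ mᵢcᵢ
Σ mᵢcᵢ = 46.3×0.39 + 299.1×1.66 + 382.2×2.4 = 1431.843
Σ mᵢcᵢTᵢ = 18.057×166.8 + 496.506×53.8 + 917.28×26.6 = 54124
T = 54124 / 1431.843 = 37.80 °C

T_f = 37.8 °C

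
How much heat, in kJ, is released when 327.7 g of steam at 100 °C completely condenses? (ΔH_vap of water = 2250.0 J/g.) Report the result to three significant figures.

q = m × ΔH_vap = 327.7 × 2250.0 = 737300 J = 737 kJ

q = 737 kJ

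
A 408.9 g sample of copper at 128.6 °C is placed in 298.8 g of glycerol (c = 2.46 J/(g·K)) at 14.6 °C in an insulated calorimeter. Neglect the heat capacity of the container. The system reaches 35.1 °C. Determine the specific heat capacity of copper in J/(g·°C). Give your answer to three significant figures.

q_gained = (298.8 × 2.46) × (35.1 − 14.6) = 15070 J
q_lost = 408.9 × c × (128.6 − 35.1) = 38232.15 c
Set equal: c = 15070 / 38232.15 = 0.394 J/(g·°C)

c = 0.394 J/(g·°C)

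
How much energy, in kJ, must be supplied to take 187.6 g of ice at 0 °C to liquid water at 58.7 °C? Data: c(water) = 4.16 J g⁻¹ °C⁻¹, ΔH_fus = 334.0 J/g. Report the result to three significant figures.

q = 108 kJ

q1 (melt at 0 °C): 187.6 × 334.0 = 62658 J
q2 (heat water 0.0→58.7 °C): 187.6 × 4.16 × 58.7 = 45810 J
Total: 62658 + 45810 = 108468 J = 108 kJ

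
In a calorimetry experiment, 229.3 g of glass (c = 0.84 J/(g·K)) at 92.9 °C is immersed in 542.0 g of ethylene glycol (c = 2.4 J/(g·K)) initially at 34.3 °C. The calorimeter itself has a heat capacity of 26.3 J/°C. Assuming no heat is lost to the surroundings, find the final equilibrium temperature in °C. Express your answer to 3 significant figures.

Heat lost by glass = heat gained by ethylene glycol + calorimeter.
(229.3)(0.84)(92.9 − T) = [(542.0)(2.4) + 26.3](T − 34.3)
192.612 (92.9 − T) = 1327.1 (T − 34.3)
17894 − 192.612 T = 1327.1 T − 45520
63414 = 1519.712 T
T = 41.73 °C

T_f = 41.7 °C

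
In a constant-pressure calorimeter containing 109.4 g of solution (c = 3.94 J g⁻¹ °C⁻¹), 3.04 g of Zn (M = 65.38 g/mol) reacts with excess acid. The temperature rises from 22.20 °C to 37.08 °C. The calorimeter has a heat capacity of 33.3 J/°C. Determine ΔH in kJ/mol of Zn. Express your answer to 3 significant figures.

|ΔT| = |37.08 − 22.20| = 14.88 °C
|q_surr| = (109.4 × 3.94 + 33.3) × 14.88 = 464.336 × 14.88 = 6909 J
n(Zn) = 3.04 / 65.38 = 0.04650 mol
Temperature rose, so q_rxn = −|q_surr| = -6.909 kJ
ΔH = q_rxn / n = -148.6 kJ/mol

ΔH = -149 kJ/mol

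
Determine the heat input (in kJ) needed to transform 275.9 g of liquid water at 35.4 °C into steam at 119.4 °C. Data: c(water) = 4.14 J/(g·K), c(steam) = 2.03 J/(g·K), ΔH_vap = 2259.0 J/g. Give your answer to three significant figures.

q = 708 kJ

q1 (heat water 35.4→100.0 °C): 275.9 × 4.14 × 64.6 = 73788 J
q2 (vaporize at 100 °C): 275.9 × 2259.0 = 623258 J
q3 (heat steam 100.0→119.4 °C): 275.9 × 2.03 × 19.4 = 10865 J
Total: 73788 + 623258 + 10865 = 707911 J = 708 kJ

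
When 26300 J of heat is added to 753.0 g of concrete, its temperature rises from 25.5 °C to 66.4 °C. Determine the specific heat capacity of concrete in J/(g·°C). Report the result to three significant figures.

c = q / (m ΔT) = 26300 / (753.0 × 40.9)
c = 26300 / 30797.7 = 0.854 J/(g·°C)

c = 0.854 J/(g·°C)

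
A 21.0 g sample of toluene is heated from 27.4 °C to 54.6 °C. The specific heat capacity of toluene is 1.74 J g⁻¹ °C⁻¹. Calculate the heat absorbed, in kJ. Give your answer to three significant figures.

q = 0.994 kJ

q = m c ΔT = 21.0 × 1.74 × (54.6 − 27.4)
q = 21.0 × 1.74 × 27.2 = 993.9 J = 0.994 kJ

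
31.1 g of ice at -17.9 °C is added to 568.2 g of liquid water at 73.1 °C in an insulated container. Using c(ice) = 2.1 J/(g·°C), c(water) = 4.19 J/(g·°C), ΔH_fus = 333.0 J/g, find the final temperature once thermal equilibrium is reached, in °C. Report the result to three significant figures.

Heat to bring ice to 0 °C and melt it: q₁ = 31.1×2.1×17.9 + 31.1×333.0 = 11525 J
Heat the water can supply cooling to 0 °C: 568.2×4.19×73.1 = 174033 J > q₁, so all ice melts.
Energy balance: 568.2×4.19×(73.1 − T) = 11525 + 31.1×4.19×(T − 0)
2380.758(73.1 − T) = 11525 + 130.309 T
174033 − 11525 = 2511.067 T
T = 162508 / 2511.067 = 64.72 °C

T_f = 64.7 °C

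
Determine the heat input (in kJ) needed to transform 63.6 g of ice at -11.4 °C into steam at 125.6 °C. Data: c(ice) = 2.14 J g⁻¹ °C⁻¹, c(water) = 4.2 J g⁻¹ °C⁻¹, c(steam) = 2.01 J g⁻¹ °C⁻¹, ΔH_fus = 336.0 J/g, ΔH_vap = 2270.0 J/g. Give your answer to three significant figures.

q1 (heat ice -11.4→0.0 °C): 63.6 × 2.14 × 11.4 = 1552 J
q2 (melt at 0 °C): 63.6 × 336.0 = 21370 J
q3 (heat water 0.0→100.0 °C): 63.6 × 4.2 × 100.0 = 26712 J
q4 (vaporize at 100 °C): 63.6 × 2270.0 = 144372 J
q5 (heat steam 100.0→125.6 °C): 63.6 × 2.01 × 25.6 = 3273 J
Total: 1552 + 21370 + 26712 + 144372 + 3273 = 197279 J = 197 kJ

q = 197 kJ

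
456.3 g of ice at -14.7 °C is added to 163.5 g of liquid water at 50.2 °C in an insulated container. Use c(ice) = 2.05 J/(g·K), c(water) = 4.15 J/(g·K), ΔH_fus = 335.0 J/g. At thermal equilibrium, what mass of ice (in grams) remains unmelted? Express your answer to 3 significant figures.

m_ice remaining = 396 g

Heat to warm all ice to 0 °C: 456.3×2.05×14.7 = 13751 J
Heat released by water cooling to 0 °C: 163.5×4.15×50.2 = 34062 J
34062 J < 13751 + 456.3×335.0 = 166611.5 J, so not all ice melts; final T = 0 °C.
Heat left for melting: 34062 − 13751 = 20311 J
Mass melted = 20311 / 335.0 = 60.63 g
Ice remaining = 456.3 − 60.63 = 395.67 g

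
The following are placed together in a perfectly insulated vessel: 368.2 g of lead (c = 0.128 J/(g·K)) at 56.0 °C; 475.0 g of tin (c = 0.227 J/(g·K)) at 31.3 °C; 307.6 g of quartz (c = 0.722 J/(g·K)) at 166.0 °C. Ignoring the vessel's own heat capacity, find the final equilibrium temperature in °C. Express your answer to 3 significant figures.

Σ mᵢcᵢ(T − Tᵢ) = 0  ⇒  T = Σ mᵢcᵢTᵢ / Σ mᵢcᵢ
Σ mᵢcᵢ = 368.2×0.128 + 475.0×0.227 + 307.6×0.722 = 377.0418
Σ mᵢcᵢTᵢ = 47.1296×56.0 + 107.825×31.3 + 222.0872×166.0 = 42881
T = 42881 / 377.0418 = 113.7 °C

T_f = 114 °C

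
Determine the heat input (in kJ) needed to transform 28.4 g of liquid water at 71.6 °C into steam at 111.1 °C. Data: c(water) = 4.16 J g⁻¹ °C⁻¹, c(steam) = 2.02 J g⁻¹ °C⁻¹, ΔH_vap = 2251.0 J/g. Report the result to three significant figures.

q = 67.9 kJ

q1 (heat water 71.6→100.0 °C): 28.4 × 4.16 × 28.4 = 3355 J
q2 (vaporize at 100 °C): 28.4 × 2251.0 = 63928 J
q3 (heat steam 100.0→111.1 °C): 28.4 × 2.02 × 11.1 = 637 J
Total: 3355 + 63928 + 637 = 67920 J = 67.9 kJ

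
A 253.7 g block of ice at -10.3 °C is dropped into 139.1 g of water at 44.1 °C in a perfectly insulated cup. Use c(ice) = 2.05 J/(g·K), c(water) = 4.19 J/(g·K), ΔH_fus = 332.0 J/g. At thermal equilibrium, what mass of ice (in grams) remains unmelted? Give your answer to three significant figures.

m_ice remaining = 192 g

Heat to warm all ice to 0 °C: 253.7×2.05×10.3 = 5356.9 J
Heat released by water cooling to 0 °C: 139.1×4.19×44.1 = 25703 J
25703 J < 5356.9 + 253.7×332.0 = 89585.3 J, so not all ice melts; final T = 0 °C.
Heat left for melting: 25703 − 5356.9 = 20346.1 J
Mass melted = 20346.1 / 332.0 = 61.28 g
Ice remaining = 253.7 − 61.28 = 192.42 g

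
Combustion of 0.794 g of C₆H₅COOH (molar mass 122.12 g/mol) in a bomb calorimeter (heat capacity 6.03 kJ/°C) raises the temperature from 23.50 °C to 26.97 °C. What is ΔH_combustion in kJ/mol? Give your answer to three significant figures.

ΔT = 26.97 − 23.50 = 3.47 °C
q_cal = C_cal × ΔT = 6.03 × 3.47 = 20.9241 kJ
n = 0.794 / 122.12 = 0.006502 mol
q_rxn = −q_cal = -20.9241 kJ
ΔH = -20.9241 / 0.006502 = -3218 kJ/mol

ΔH = -3220 kJ/mol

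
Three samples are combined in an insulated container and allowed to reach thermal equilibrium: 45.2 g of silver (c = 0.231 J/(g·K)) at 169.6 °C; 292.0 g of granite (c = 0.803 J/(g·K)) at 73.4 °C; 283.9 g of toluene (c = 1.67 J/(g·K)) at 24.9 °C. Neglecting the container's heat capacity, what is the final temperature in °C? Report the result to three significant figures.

T_f = 42.8 °C

Σ mᵢcᵢ(T − Tᵢ) = 0  ⇒  T = Σ mᵢcᵢTᵢ / Σ mᵢcᵢ
Σ mᵢcᵢ = 45.2×0.231 + 292.0×0.803 + 283.9×1.67 = 719.0302
Σ mᵢcᵢTᵢ = 10.4412×169.6 + 234.476×73.4 + 474.113×24.9 = 30787
T = 30787 / 719.0302 = 42.82 °C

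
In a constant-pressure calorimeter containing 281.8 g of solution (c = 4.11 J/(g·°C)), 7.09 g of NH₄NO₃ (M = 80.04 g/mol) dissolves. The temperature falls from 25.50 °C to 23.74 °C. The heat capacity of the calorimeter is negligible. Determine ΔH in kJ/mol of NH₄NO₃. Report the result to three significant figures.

ΔH = 23.0 kJ/mol

|ΔT| = |23.74 − 25.50| = 1.76 °C
|q_surr| = (281.8 × 4.11) × 1.76 = 1158.198 × 1.76 = 2038 J
n(NH₄NO₃) = 7.09 / 80.04 = 0.08858 mol
Temperature fell, so q_rxn = +|q_surr| = 2.038 kJ
ΔH = q_rxn / n = 23.01 kJ/mol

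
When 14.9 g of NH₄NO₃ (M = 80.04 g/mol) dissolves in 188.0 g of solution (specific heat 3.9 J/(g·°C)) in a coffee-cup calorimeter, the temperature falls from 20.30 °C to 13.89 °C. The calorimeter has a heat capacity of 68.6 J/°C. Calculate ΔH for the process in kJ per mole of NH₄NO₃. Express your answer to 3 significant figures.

|ΔT| = |13.89 − 20.30| = 6.41 °C
|q_surr| = (188.0 × 3.9 + 68.6) × 6.41 = 801.8 × 6.41 = 5140 J
n(NH₄NO₃) = 14.9 / 80.04 = 0.1862 mol
Temperature fell, so q_rxn = +|q_surr| = 5.140 kJ
ΔH = q_rxn / n = 27.60 kJ/mol

ΔH = 27.6 kJ/mol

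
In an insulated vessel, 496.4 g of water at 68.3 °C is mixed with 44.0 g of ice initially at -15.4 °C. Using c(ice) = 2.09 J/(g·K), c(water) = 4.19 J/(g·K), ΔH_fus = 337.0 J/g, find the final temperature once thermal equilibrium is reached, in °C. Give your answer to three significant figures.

Heat to bring ice to 0 °C and melt it: q₁ = 44.0×2.09×15.4 + 44.0×337.0 = 16244 J
Heat the water can supply cooling to 0 °C: 496.4×4.19×68.3 = 142058 J > q₁, so all ice melts.
Energy balance: 496.4×4.19×(68.3 − T) = 16244 + 44.0×4.19×(T − 0)
2079.916(68.3 − T) = 16244 + 184.36 T
142058 − 16244 = 2264.276 T
T = 125814 / 2264.276 = 55.56 °C

T_f = 55.6 °C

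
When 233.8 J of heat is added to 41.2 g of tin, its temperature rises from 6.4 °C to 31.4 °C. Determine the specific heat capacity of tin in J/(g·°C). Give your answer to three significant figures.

c = 0.227 J/(g·°C)

c = q / (m ΔT) = 233.8 / (41.2 × 25.0)
c = 233.8 / 1030 = 0.227 J/(g·°C)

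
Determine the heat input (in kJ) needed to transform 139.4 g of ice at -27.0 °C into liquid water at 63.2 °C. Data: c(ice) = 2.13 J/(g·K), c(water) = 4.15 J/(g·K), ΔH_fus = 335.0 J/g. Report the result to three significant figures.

q = 91.3 kJ

q1 (heat ice -27.0→0.0 °C): 139.4 × 2.13 × 27.0 = 8017 J
q2 (melt at 0 °C): 139.4 × 335.0 = 46699 J
q3 (heat water 0.0→63.2 °C): 139.4 × 4.15 × 63.2 = 36562 J
Total: 8017 + 46699 + 36562 = 91278 J = 91.3 kJ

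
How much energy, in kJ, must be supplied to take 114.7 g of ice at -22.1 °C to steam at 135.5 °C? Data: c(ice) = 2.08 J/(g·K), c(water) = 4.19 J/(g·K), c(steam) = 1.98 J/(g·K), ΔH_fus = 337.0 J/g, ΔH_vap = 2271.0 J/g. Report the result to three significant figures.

q1 (heat ice -22.1→0.0 °C): 114.7 × 2.08 × 22.1 = 5273 J
q2 (melt at 0 °C): 114.7 × 337.0 = 38654 J
q3 (heat water 0.0→100.0 °C): 114.7 × 4.19 × 100.0 = 48059 J
q4 (vaporize at 100 °C): 114.7 × 2271.0 = 260484 J
q5 (heat steam 100.0→135.5 °C): 114.7 × 1.98 × 35.5 = 8062 J
Total: 5273 + 38654 + 48059 + 260484 + 8062 = 360532 J = 361 kJ

q = 361 kJ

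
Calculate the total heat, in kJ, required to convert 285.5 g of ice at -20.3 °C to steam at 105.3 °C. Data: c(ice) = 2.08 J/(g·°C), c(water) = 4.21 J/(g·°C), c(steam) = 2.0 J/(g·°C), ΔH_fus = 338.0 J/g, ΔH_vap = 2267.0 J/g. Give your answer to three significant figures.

q = 879 kJ

q1 (heat ice -20.3→0.0 °C): 285.5 × 2.08 × 20.3 = 12055 J
q2 (melt at 0 °C): 285.5 × 338.0 = 96499 J
q3 (heat water 0.0→100.0 °C): 285.5 × 4.21 × 100.0 = 120196 J
q4 (vaporize at 100 °C): 285.5 × 2267.0 = 647229 J
q5 (heat steam 100.0→105.3 °C): 285.5 × 2.0 × 5.3 = 3026 J
Total: 12055 + 96499 + 120196 + 647229 + 3026 = 879005 J = 879 kJ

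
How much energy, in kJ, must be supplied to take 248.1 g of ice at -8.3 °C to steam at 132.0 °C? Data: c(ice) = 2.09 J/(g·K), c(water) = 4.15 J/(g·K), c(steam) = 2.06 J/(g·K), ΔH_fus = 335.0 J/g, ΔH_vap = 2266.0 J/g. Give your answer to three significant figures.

q1 (heat ice -8.3→0.0 °C): 248.1 × 2.09 × 8.3 = 4304 J
q2 (melt at 0 °C): 248.1 × 335.0 = 83114 J
q3 (heat water 0.0→100.0 °C): 248.1 × 4.15 × 100.0 = 102962 J
q4 (vaporize at 100 °C): 248.1 × 2266.0 = 562195 J
q5 (heat steam 100.0→132.0 °C): 248.1 × 2.06 × 32.0 = 16355 J
Total: 4304 + 83114 + 102962 + 562195 + 16355 = 768930 J = 769 kJ

q = 769 kJ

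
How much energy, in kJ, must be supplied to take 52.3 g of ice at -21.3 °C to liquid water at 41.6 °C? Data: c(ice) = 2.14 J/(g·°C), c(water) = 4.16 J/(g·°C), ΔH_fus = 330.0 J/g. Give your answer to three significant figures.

q1 (heat ice -21.3→0.0 °C): 52.3 × 2.14 × 21.3 = 2384 J
q2 (melt at 0 °C): 52.3 × 330.0 = 17259 J
q3 (heat water 0.0→41.6 °C): 52.3 × 4.16 × 41.6 = 9051 J
Total: 2384 + 17259 + 9051 = 28694 J = 28.7 kJ

q = 28.7 kJ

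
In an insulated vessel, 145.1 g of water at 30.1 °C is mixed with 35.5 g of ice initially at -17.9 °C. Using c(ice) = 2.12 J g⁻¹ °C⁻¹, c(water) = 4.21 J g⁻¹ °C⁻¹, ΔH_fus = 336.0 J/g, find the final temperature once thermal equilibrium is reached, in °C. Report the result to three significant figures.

Heat to bring ice to 0 °C and melt it: q₁ = 35.5×2.12×17.9 + 35.5×336.0 = 13275 J
Heat the water can supply cooling to 0 °C: 145.1×4.21×30.1 = 18387.2 J > q₁, so all ice melts.
Energy balance: 145.1×4.21×(30.1 − T) = 13275 + 35.5×4.21×(T − 0)
610.871(30.1 − T) = 13275 + 149.455 T
18387.2 − 13275 = 760.326 T
T = 5112.2 / 760.326 = 6.724 °C

T_f = 6.72 °C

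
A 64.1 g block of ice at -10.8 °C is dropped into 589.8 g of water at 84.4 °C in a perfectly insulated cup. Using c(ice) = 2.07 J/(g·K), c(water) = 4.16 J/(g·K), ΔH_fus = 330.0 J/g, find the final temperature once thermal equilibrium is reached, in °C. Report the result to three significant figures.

T_f = 67.8 °C

Heat to bring ice to 0 °C and melt it: q₁ = 64.1×2.07×10.8 + 64.1×330.0 = 22586 J
Heat the water can supply cooling to 0 °C: 589.8×4.16×84.4 = 207081 J > q₁, so all ice melts.
Energy balance: 589.8×4.16×(84.4 − T) = 22586 + 64.1×4.16×(T − 0)
2453.568(84.4 − T) = 22586 + 266.656 T
207081 − 22586 = 2720.224 T
T = 184495 / 2720.224 = 67.82 °C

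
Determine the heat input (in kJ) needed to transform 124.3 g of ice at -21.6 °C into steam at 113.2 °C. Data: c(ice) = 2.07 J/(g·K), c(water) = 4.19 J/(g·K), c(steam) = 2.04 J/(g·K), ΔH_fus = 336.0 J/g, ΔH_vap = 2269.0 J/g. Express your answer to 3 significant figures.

q = 385 kJ

q1 (heat ice -21.6→0.0 °C): 124.3 × 2.07 × 21.6 = 5558 J
q2 (melt at 0 °C): 124.3 × 336.0 = 41765 J
q3 (heat water 0.0→100.0 °C): 124.3 × 4.19 × 100.0 = 52082 J
q4 (vaporize at 100 °C): 124.3 × 2269.0 = 282037 J
q5 (heat steam 100.0→113.2 °C): 124.3 × 2.04 × 13.2 = 3347 J
Total: 5558 + 41765 + 52082 + 282037 + 3347 = 384789 J = 385 kJ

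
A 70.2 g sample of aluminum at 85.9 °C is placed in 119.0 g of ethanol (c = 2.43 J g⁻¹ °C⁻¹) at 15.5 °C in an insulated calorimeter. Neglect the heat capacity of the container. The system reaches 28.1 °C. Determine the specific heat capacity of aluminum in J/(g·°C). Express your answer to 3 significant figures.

q_gained = (119.0 × 2.43) × (28.1 − 15.5) = 3644 J
q_lost = 70.2 × c × (85.9 − 28.1) = 4057.56 c
Set equal: c = 3644 / 4057.56 = 0.898 J/(g·°C)

c = 0.898 J/(g·°C)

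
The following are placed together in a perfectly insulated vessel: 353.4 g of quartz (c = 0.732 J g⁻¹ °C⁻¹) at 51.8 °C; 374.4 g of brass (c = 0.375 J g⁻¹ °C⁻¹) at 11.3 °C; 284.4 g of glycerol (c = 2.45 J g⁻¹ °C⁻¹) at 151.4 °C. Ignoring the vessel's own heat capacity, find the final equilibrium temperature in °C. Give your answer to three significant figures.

Σ mᵢcᵢ(T − Tᵢ) = 0  ⇒  T = Σ mᵢcᵢTᵢ / Σ mᵢcᵢ
Σ mᵢcᵢ = 353.4×0.732 + 374.4×0.375 + 284.4×2.45 = 1095.8688
Σ mᵢcᵢTᵢ = 258.6888×51.8 + 140.4×11.3 + 696.78×151.4 = 120480
T = 120480 / 1095.8688 = 109.9 °C

T_f = 110 °C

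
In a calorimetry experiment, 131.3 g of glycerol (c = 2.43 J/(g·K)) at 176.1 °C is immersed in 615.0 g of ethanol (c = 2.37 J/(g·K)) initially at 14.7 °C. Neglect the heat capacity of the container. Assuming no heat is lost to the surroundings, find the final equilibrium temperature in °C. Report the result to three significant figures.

Heat lost by glycerol = heat gained by ethanol.
(131.3)(2.43)(176.1 − T) = (615.0)(2.37)(T − 14.7)
319.059 (176.1 − T) = 1457.55 (T − 14.7)
56186 − 319.059 T = 1457.55 T − 21426
77612 = 1776.609 T
T = 43.69 °C

T_f = 43.7 °C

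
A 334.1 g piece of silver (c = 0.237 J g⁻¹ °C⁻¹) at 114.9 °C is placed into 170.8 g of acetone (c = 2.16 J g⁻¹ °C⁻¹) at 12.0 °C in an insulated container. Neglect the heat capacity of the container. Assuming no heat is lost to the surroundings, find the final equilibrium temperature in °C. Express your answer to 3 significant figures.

Heat lost by silver = heat gained by acetone.
(334.1)(0.237)(114.9 − T) = (170.8)(2.16)(T − 12.0)
79.1817 (114.9 − T) = 368.928 (T − 12.0)
9098.0 − 79.1817 T = 368.928 T − 4427.1
13525.1 = 448.1097 T
T = 30.18 °C

T_f = 30.2 °C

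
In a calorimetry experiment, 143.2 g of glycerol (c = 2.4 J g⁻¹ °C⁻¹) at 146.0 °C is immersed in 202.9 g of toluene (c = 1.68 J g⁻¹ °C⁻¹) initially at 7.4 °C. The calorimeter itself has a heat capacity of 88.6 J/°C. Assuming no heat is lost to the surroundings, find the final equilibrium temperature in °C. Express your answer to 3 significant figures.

T_f = 69.0 °C

Heat lost by glycerol = heat gained by toluene + calorimeter.
(143.2)(2.4)(146.0 − T) = [(202.9)(1.68) + 88.6](T − 7.4)
343.68 (146.0 − T) = 429.472 (T − 7.4)
50177 − 343.68 T = 429.472 T − 3178.1
53355.1 = 773.152 T
T = 69.01 °C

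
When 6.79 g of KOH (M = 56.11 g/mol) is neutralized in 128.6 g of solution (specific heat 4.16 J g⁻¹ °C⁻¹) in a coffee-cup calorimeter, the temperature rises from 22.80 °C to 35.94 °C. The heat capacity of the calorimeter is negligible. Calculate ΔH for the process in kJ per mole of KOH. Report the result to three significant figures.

|ΔT| = |35.94 − 22.80| = 13.14 °C
|q_surr| = (128.6 × 4.16) × 13.14 = 534.976 × 13.14 = 7030 J
n(KOH) = 6.79 / 56.11 = 0.1210 mol
Temperature rose, so q_rxn = −|q_surr| = -7.030 kJ
ΔH = q_rxn / n = -58.10 kJ/mol

ΔH = -58.1 kJ/mol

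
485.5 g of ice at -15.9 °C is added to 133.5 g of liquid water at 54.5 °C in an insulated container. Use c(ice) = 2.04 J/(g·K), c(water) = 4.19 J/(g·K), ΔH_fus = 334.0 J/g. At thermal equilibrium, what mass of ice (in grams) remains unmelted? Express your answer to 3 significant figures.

m_ice remaining = 441 g

Heat to warm all ice to 0 °C: 485.5×2.04×15.9 = 15748 J
Heat released by water cooling to 0 °C: 133.5×4.19×54.5 = 30485 J
30485 J < 15748 + 485.5×334.0 = 177905 J, so not all ice melts; final T = 0 °C.
Heat left for melting: 30485 − 15748 = 14737 J
Mass melted = 14737 / 334.0 = 44.12 g
Ice remaining = 485.5 − 44.12 = 441.38 g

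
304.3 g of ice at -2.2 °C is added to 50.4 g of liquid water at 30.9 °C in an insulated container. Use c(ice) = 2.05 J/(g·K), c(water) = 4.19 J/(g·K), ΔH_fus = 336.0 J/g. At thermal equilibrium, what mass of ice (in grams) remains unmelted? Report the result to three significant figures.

Heat to warm all ice to 0 °C: 304.3×2.05×2.2 = 1372.4 J
Heat released by water cooling to 0 °C: 50.4×4.19×30.9 = 6525.3 J
6525.3 J < 1372.4 + 304.3×336.0 = 103617.2 J, so not all ice melts; final T = 0 °C.
Heat left for melting: 6525.3 − 1372.4 = 5152.9 J
Mass melted = 5152.9 / 336.0 = 15.34 g
Ice remaining = 304.3 − 15.34 = 288.96 g

m_ice remaining = 289 g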